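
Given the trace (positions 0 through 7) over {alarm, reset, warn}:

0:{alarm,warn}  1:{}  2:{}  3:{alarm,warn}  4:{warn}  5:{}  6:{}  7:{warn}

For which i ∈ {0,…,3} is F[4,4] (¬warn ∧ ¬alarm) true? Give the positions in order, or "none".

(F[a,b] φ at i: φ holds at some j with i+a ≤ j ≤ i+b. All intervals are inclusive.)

1, 2

Evaluate at each i in [0,3]:
  i=0: ✗ (none in [4,4])
  i=1: ✓ (witness j=5)
  i=2: ✓ (witness j=6)
  i=3: ✗ (none in [7,7])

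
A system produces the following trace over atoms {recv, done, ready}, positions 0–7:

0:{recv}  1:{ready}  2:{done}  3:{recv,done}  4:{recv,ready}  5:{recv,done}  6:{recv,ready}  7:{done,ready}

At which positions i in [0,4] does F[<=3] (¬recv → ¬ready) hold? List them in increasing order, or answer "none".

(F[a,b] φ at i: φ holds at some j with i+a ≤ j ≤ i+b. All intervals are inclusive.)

0, 1, 2, 3, 4

Evaluate at each i in [0,4]:
  i=0: ✓ (witness j=0)
  i=1: ✓ (witness j=2)
  i=2: ✓ (witness j=2)
  i=3: ✓ (witness j=3)
  i=4: ✓ (witness j=4)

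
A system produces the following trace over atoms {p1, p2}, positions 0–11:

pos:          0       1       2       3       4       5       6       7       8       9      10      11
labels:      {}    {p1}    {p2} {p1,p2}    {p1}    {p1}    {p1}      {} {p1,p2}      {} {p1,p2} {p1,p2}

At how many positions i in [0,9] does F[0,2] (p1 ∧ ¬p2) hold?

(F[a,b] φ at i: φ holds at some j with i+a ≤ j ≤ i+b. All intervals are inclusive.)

Evaluate at each i in [0,9]:
  i=0: ✓ (witness j=1)
  i=1: ✓ (witness j=1)
  i=2: ✓ (witness j=4)
  i=3: ✓ (witness j=4)
  i=4: ✓ (witness j=4)
  i=5: ✓ (witness j=5)
  i=6: ✓ (witness j=6)
  i=7: ✗ (none in [7,9])
  i=8: ✗ (none in [8,10])
  i=9: ✗ (none in [9,11])
Positions where it holds: {0, 1, 2, 3, 4, 5, 6} → 7.

7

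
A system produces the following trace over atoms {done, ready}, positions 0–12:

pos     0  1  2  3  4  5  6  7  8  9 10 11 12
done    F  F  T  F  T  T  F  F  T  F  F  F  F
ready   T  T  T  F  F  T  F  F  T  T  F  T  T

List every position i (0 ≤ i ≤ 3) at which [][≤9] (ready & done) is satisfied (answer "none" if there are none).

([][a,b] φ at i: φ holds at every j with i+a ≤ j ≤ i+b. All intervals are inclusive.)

none

Evaluate at each i in [0,3]:
  i=0: ✗ (fails at j=0)
  i=1: ✗ (fails at j=1)
  i=2: ✗ (fails at j=3)
  i=3: ✗ (fails at j=3)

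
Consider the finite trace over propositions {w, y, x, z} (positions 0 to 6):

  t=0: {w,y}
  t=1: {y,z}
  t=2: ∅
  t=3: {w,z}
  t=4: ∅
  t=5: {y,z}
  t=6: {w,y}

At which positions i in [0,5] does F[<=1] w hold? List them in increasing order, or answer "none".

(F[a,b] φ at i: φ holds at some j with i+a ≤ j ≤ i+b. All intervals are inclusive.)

0, 2, 3, 5

Evaluate at each i in [0,5]:
  i=0: ✓ (witness j=0)
  i=1: ✗ (none in [1,2])
  i=2: ✓ (witness j=3)
  i=3: ✓ (witness j=3)
  i=4: ✗ (none in [4,5])
  i=5: ✓ (witness j=6)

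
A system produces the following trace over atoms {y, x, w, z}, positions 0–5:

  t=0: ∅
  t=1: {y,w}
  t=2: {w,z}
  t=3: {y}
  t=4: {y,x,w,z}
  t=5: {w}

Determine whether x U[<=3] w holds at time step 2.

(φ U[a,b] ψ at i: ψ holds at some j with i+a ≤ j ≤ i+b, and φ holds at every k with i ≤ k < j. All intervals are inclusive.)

True

Need some j in [2,5] with w, and x at every k in [2,j-1].
  j=2: w holds; no prefix to check → satisfied.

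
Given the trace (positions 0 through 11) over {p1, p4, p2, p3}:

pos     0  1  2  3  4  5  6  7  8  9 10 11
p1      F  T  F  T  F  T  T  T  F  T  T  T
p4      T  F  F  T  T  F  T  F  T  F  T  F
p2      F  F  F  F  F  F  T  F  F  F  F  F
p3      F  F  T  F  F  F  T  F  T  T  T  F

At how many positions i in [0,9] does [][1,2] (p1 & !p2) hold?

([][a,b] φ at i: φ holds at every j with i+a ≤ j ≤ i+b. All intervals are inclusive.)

2

Evaluate at each i in [0,9]:
  i=0: ✗ (fails at j=2)
  i=1: ✗ (fails at j=2)
  i=2: ✗ (fails at j=4)
  i=3: ✗ (fails at j=4)
  i=4: ✗ (fails at j=6)
  i=5: ✗ (fails at j=6)
  i=6: ✗ (fails at j=8)
  i=7: ✗ (fails at j=8)
  i=8: ✓ (all of [9,10])
  i=9: ✓ (all of [10,11])
Positions where it holds: {8, 9} → 2.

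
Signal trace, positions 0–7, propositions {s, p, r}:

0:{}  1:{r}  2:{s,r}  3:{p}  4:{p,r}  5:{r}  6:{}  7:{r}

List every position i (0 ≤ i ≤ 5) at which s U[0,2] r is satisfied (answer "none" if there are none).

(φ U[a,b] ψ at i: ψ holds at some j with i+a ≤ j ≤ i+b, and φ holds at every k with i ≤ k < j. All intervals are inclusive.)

Evaluate at each i in [0,5]:
  i=0: ✗ (lhs fails at k=0 before rhs at j=1)
  i=1: ✓ (rhs at j=1)
  i=2: ✓ (rhs at j=2)
  i=3: ✗ (lhs fails at k=3 before rhs at j=4)
  i=4: ✓ (rhs at j=4)
  i=5: ✓ (rhs at j=5)

1, 2, 4, 5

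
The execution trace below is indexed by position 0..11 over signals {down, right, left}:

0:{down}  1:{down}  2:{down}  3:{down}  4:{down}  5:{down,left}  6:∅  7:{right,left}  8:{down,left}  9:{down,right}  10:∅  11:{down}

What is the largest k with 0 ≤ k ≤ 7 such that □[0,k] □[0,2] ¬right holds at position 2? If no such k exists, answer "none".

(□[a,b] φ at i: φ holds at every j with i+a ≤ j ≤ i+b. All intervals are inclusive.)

□[0,2] ¬right must hold from j=2 onward; find where it first fails.
  j=2: holds
  j=3: holds
  j=4: holds
  j=5: fails
Holds on [2,4], so largest k = 2.

2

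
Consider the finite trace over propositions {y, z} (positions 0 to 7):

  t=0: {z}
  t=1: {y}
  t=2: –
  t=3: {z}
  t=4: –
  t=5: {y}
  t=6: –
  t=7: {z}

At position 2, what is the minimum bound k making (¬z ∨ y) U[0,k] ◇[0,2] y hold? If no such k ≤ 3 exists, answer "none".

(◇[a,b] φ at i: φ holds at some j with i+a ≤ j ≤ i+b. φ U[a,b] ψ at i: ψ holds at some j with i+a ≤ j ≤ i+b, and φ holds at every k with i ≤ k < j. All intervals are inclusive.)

1

Need earliest j ≥ 2 with ◇[0,2] y, and (¬z ∨ y) at every k in [2,j-1].
  j=2: rhs fails.
  j=3: rhs holds; lhs holds on [2,2]. k = 1.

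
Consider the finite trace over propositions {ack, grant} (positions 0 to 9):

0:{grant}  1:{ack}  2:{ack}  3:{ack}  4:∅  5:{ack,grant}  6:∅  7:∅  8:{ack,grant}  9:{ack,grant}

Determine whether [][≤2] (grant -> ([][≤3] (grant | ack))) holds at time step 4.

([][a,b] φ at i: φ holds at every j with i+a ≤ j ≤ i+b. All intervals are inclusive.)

Check (grant -> ([][≤3] (grant | ack))) at every j in [4,6]:
  j=4: antecedent false → ✓
  j=5: antecedent true; consequent fails at 6 → ✗
  j=6: antecedent false → ✓
Fails at j=5 → formula fails.

Does not hold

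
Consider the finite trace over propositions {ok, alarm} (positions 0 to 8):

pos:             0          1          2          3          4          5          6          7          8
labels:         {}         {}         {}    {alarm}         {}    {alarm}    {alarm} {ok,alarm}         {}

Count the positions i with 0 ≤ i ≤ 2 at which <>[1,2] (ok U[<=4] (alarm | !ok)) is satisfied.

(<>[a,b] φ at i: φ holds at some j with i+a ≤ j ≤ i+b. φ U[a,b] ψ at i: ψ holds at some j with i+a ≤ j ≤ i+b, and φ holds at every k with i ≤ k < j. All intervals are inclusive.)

Evaluate at each i in [0,2]:
  i=0: ✓ (witness j=1)
  i=1: ✓ (witness j=2)
  i=2: ✓ (witness j=3)
Positions where it holds: {0, 1, 2} → 3.

3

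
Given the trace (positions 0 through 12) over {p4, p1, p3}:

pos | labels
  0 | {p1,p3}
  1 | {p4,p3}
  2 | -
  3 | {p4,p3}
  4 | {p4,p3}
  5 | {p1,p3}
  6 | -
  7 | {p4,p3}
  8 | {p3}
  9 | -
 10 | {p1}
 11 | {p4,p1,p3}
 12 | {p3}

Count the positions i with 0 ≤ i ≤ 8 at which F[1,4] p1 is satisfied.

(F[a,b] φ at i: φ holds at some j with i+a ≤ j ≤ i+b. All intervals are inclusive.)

Evaluate at each i in [0,8]:
  i=0: ✗ (none in [1,4])
  i=1: ✓ (witness j=5)
  i=2: ✓ (witness j=5)
  i=3: ✓ (witness j=5)
  i=4: ✓ (witness j=5)
  i=5: ✗ (none in [6,9])
  i=6: ✓ (witness j=10)
  i=7: ✓ (witness j=10)
  i=8: ✓ (witness j=10)
Positions where it holds: {1, 2, 3, 4, 6, 7, 8} → 7.

7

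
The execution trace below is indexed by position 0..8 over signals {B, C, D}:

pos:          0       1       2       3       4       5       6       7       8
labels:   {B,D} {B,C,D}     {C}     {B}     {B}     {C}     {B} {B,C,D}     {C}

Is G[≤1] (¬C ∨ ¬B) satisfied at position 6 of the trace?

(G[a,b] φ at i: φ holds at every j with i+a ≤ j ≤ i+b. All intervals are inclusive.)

Does not hold

Check (¬C ∨ ¬B) at every j in [6,7]:
  j=6: true
  j=7: false
Fails at j=7 → formula fails.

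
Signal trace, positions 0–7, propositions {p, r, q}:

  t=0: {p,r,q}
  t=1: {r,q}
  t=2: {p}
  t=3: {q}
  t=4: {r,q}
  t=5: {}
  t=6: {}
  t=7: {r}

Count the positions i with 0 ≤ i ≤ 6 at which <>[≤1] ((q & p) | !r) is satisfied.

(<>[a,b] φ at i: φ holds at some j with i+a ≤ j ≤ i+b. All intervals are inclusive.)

Evaluate at each i in [0,6]:
  i=0: ✓ (witness j=0)
  i=1: ✓ (witness j=2)
  i=2: ✓ (witness j=2)
  i=3: ✓ (witness j=3)
  i=4: ✓ (witness j=5)
  i=5: ✓ (witness j=5)
  i=6: ✓ (witness j=6)
Positions where it holds: {0, 1, 2, 3, 4, 5, 6} → 7.

7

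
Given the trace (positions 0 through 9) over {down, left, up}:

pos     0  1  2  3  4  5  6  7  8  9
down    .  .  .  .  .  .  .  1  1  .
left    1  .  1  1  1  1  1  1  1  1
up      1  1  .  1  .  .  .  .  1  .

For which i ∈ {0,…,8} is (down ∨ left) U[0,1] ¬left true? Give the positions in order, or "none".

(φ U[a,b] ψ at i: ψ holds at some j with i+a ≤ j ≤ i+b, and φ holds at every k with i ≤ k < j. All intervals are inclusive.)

Evaluate at each i in [0,8]:
  i=0: ✓ (rhs at j=1; lhs holds on [0,0])
  i=1: ✓ (rhs at j=1)
  i=2: ✗ (no rhs in [2,3])
  i=3: ✗ (no rhs in [3,4])
  i=4: ✗ (no rhs in [4,5])
  i=5: ✗ (no rhs in [5,6])
  i=6: ✗ (no rhs in [6,7])
  i=7: ✗ (no rhs in [7,8])
  i=8: ✗ (no rhs in [8,9])

0, 1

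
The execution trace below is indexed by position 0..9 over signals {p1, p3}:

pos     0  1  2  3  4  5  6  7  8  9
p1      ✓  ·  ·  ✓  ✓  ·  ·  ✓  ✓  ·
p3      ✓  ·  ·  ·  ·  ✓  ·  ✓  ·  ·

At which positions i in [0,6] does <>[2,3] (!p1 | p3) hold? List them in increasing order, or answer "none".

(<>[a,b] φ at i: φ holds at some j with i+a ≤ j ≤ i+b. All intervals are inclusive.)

0, 2, 3, 4, 5, 6

Evaluate at each i in [0,6]:
  i=0: ✓ (witness j=2)
  i=1: ✗ (none in [3,4])
  i=2: ✓ (witness j=5)
  i=3: ✓ (witness j=5)
  i=4: ✓ (witness j=6)
  i=5: ✓ (witness j=7)
  i=6: ✓ (witness j=9)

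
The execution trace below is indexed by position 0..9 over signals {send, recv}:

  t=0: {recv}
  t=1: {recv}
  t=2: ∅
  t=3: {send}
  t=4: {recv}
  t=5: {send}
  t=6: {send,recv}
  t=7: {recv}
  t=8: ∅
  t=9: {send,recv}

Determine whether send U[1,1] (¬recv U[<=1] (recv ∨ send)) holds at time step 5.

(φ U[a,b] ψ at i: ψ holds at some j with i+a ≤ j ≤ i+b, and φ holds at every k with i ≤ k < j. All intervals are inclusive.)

Need some j in [6,6] with (¬recv U[<=1] (recv ∨ send)), and send at every k in [5,j-1].
  j=6: (¬recv U[<=1] (recv ∨ send)) holds; send holds at every k in [5,5] → satisfied.

Yes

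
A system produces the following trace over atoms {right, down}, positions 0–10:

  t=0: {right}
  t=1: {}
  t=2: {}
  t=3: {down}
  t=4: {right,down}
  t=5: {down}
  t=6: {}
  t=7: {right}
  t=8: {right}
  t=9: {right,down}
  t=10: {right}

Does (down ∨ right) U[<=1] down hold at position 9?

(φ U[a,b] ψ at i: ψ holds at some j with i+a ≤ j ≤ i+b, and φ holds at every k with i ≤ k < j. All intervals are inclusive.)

Holds

Need some j in [9,10] with down, and (down ∨ right) at every k in [9,j-1].
  j=9: down holds; no prefix to check → satisfied.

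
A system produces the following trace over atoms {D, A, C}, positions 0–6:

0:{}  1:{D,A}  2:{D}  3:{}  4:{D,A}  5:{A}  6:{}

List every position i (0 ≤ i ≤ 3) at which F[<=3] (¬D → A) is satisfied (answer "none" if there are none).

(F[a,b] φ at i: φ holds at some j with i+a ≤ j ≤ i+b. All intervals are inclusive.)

Evaluate at each i in [0,3]:
  i=0: ✓ (witness j=1)
  i=1: ✓ (witness j=1)
  i=2: ✓ (witness j=2)
  i=3: ✓ (witness j=4)

0, 1, 2, 3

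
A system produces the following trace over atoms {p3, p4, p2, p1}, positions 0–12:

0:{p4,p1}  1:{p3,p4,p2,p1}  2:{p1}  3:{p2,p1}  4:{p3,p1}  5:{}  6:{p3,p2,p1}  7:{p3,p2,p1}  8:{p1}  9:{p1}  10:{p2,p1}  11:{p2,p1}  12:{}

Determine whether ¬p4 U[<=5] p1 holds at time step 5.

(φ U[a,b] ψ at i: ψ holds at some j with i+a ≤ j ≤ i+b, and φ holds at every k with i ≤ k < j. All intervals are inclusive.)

Need some j in [5,10] with p1, and ¬p4 at every k in [5,j-1].
  j=5: p1 false.
  j=6: p1 holds; ¬p4 holds at every k in [5,5] → satisfied.

Yes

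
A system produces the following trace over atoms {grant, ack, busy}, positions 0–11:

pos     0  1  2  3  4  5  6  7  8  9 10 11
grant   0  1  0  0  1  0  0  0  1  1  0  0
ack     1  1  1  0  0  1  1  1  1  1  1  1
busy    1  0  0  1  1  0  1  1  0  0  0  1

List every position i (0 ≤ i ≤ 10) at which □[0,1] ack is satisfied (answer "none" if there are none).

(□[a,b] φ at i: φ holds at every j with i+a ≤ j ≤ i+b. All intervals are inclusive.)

0, 1, 5, 6, 7, 8, 9, 10

Evaluate at each i in [0,10]:
  i=0: ✓ (all of [0,1])
  i=1: ✓ (all of [1,2])
  i=2: ✗ (fails at j=3)
  i=3: ✗ (fails at j=3)
  i=4: ✗ (fails at j=4)
  i=5: ✓ (all of [5,6])
  i=6: ✓ (all of [6,7])
  i=7: ✓ (all of [7,8])
  i=8: ✓ (all of [8,9])
  i=9: ✓ (all of [9,10])
  i=10: ✓ (all of [10,11])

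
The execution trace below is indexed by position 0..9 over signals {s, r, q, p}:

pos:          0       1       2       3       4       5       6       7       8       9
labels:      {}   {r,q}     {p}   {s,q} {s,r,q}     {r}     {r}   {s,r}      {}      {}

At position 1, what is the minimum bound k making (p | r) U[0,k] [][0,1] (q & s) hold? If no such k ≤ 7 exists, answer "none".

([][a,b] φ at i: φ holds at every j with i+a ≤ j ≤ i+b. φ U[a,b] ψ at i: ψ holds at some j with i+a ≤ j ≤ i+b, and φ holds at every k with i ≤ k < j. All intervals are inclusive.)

2

Need earliest j ≥ 1 with [][0,1] (q & s), and (p | r) at every k in [1,j-1].
  j=1: rhs fails.
  j=2: rhs fails.
  j=3: rhs holds; lhs holds on [1,2]. k = 2.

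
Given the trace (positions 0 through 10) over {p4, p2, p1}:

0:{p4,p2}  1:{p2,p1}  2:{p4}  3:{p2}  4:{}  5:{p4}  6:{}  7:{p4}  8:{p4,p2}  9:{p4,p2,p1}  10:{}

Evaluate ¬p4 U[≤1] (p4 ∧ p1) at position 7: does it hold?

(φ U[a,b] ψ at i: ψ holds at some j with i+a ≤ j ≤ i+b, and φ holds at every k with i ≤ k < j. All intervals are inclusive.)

Need some j in [7,8] with (p4 ∧ p1), and ¬p4 at every k in [7,j-1].
  j=7: (p4 ∧ p1) false.
  j=8: (p4 ∧ p1) false.
No j in the window works → until fails.

Does not hold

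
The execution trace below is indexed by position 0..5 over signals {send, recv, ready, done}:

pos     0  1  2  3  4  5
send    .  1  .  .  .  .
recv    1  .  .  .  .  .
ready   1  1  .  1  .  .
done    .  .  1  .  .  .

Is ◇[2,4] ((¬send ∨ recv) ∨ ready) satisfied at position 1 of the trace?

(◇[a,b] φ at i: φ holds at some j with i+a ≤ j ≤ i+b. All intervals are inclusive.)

Yes

Check ((¬send ∨ recv) ∨ ready) at each j in [3,5]:
  j=3: true
  j=4: true
  j=5: true
Found at j=3 → formula holds.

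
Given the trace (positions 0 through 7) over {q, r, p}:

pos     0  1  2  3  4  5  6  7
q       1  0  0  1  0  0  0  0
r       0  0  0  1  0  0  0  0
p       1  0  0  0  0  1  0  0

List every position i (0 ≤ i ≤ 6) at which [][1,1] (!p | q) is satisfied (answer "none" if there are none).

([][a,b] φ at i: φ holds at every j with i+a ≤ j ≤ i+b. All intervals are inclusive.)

Evaluate at each i in [0,6]:
  i=0: ✓ (all of [1,1])
  i=1: ✓ (all of [2,2])
  i=2: ✓ (all of [3,3])
  i=3: ✓ (all of [4,4])
  i=4: ✗ (fails at j=5)
  i=5: ✓ (all of [6,6])
  i=6: ✓ (all of [7,7])

0, 1, 2, 3, 5, 6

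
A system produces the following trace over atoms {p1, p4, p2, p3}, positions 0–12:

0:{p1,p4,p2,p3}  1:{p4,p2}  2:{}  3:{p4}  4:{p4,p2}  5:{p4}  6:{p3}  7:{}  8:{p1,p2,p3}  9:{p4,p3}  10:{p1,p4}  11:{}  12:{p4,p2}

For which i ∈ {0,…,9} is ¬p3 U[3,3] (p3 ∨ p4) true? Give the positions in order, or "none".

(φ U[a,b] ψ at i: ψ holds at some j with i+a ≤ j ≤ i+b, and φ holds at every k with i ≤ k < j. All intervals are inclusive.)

Evaluate at each i in [0,9]:
  i=0: ✗ (lhs fails at k=0 before rhs at j=3)
  i=1: ✓ (rhs at j=4; lhs holds on [1,3])
  i=2: ✓ (rhs at j=5; lhs holds on [2,4])
  i=3: ✓ (rhs at j=6; lhs holds on [3,5])
  i=4: ✗ (no rhs in [7,7])
  i=5: ✗ (lhs fails at k=6 before rhs at j=8)
  i=6: ✗ (lhs fails at k=6 before rhs at j=9)
  i=7: ✗ (lhs fails at k=8 before rhs at j=10)
  i=8: ✗ (no rhs in [11,11])
  i=9: ✗ (lhs fails at k=9 before rhs at j=12)

1, 2, 3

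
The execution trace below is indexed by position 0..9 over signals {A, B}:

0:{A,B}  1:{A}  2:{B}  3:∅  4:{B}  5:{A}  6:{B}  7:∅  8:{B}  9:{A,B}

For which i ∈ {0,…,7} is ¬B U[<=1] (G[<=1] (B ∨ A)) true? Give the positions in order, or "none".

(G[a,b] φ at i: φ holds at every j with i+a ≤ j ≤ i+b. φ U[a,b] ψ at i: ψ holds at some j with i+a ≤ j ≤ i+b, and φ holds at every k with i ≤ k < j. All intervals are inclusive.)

Evaluate at each i in [0,7]:
  i=0: ✓ (rhs at j=0)
  i=1: ✓ (rhs at j=1)
  i=2: ✗ (no rhs in [2,3])
  i=3: ✓ (rhs at j=4; lhs holds on [3,3])
  i=4: ✓ (rhs at j=4)
  i=5: ✓ (rhs at j=5)
  i=6: ✗ (no rhs in [6,7])
  i=7: ✓ (rhs at j=8; lhs holds on [7,7])

0, 1, 3, 4, 5, 7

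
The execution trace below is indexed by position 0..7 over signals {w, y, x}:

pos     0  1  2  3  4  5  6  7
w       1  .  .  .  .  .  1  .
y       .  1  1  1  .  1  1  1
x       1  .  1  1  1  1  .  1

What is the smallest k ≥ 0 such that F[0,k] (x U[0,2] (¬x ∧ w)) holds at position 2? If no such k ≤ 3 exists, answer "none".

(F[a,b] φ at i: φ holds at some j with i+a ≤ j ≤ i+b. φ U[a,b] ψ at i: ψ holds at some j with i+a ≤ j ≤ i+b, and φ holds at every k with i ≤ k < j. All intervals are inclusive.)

Scan j = 2,3,… for (x U[0,2] (¬x ∧ w)):
  j=2: fails
  j=3: fails
  j=4: holds
First hit at j=4, so smallest k = 4-2 = 2.

2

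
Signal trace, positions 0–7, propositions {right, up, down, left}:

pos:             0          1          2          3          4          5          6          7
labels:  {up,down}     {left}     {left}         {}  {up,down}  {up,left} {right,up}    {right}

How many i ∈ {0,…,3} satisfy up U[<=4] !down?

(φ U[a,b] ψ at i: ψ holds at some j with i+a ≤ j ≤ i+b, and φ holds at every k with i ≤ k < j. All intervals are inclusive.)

4

Evaluate at each i in [0,3]:
  i=0: ✓ (rhs at j=1; lhs holds on [0,0])
  i=1: ✓ (rhs at j=1)
  i=2: ✓ (rhs at j=2)
  i=3: ✓ (rhs at j=3)
Positions where it holds: {0, 1, 2, 3} → 4.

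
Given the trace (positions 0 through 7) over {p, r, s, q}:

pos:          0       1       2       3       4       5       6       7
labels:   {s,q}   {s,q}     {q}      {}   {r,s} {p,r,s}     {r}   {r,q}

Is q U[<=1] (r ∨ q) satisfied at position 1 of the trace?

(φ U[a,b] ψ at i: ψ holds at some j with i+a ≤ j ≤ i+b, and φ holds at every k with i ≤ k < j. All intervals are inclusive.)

Yes

Need some j in [1,2] with (r ∨ q), and q at every k in [1,j-1].
  j=1: (r ∨ q) holds; no prefix to check → satisfied.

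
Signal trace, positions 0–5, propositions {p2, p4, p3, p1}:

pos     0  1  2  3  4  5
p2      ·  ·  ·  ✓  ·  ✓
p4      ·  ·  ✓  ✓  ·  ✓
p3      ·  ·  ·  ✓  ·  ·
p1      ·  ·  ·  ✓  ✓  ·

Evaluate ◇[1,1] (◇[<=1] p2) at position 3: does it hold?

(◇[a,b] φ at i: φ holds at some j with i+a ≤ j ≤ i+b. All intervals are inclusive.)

Holds

Check ◇[<=1] p2 at each j in [4,4]:
  j=4: holds (witness at 5)
Found at j=4 → formula holds.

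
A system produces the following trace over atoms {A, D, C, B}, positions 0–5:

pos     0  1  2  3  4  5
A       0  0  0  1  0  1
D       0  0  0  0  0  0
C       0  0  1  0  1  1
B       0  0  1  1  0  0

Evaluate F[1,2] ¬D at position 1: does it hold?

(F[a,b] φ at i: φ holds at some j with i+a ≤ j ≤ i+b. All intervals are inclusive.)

Holds

Check ¬D at each j in [2,3]:
  j=2: true
  j=3: true
Found at j=2 → formula holds.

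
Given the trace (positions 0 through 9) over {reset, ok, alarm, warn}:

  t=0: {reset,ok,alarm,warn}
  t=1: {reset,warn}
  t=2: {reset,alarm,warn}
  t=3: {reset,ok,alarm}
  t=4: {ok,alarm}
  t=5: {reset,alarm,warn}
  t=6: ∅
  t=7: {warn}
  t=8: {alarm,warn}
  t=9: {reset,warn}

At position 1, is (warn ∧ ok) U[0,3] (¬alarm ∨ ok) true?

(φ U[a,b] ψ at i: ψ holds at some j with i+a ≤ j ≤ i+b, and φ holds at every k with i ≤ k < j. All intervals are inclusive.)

True

Need some j in [1,4] with (¬alarm ∨ ok), and (warn ∧ ok) at every k in [1,j-1].
  j=1: (¬alarm ∨ ok) holds; no prefix to check → satisfied.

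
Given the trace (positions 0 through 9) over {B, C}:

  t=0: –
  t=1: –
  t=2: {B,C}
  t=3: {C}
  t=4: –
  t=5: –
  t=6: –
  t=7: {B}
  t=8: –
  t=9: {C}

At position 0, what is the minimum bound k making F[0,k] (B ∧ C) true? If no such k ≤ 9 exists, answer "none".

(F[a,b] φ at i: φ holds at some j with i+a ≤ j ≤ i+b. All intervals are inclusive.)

Scan j = 0,1,… for (B ∧ C):
  j=0: fails
  j=1: fails
  j=2: holds
First hit at j=2, so smallest k = 2-0 = 2.

2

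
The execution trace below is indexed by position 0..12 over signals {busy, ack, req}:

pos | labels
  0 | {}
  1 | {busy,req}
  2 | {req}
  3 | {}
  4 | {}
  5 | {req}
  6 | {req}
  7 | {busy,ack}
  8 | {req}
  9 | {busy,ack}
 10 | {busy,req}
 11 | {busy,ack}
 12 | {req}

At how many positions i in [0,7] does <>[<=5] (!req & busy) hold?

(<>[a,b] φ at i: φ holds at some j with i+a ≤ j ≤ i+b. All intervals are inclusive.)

Evaluate at each i in [0,7]:
  i=0: ✗ (none in [0,5])
  i=1: ✗ (none in [1,6])
  i=2: ✓ (witness j=7)
  i=3: ✓ (witness j=7)
  i=4: ✓ (witness j=7)
  i=5: ✓ (witness j=7)
  i=6: ✓ (witness j=7)
  i=7: ✓ (witness j=7)
Positions where it holds: {2, 3, 4, 5, 6, 7} → 6.

6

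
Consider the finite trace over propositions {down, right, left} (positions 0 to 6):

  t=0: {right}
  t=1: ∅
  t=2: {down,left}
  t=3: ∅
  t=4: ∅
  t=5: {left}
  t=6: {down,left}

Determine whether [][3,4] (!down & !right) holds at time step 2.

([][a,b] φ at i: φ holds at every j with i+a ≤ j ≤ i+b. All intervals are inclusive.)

Check (!down & !right) at every j in [5,6]:
  j=5: true
  j=6: false
Fails at j=6 → formula fails.

False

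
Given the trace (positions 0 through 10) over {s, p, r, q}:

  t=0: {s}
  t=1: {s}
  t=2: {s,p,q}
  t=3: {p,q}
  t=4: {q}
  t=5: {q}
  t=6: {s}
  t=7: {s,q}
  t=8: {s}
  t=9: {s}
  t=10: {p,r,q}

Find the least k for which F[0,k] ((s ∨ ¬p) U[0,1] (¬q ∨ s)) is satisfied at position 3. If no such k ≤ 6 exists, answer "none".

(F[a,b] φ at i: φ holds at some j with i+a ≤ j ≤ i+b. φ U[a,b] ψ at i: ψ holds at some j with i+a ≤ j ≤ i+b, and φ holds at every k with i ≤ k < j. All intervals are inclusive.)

2

Scan j = 3,4,… for ((s ∨ ¬p) U[0,1] (¬q ∨ s)):
  j=3: fails
  j=4: fails
  j=5: holds
First hit at j=5, so smallest k = 5-3 = 2.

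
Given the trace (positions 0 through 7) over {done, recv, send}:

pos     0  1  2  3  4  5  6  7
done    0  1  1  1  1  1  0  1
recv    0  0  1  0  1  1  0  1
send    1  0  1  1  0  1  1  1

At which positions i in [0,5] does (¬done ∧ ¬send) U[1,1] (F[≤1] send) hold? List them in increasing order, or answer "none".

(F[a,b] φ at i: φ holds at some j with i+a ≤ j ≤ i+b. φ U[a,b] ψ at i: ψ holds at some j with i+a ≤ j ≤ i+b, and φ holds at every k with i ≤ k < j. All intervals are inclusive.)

Evaluate at each i in [0,5]:
  i=0: ✗ (lhs fails at k=0 before rhs at j=1)
  i=1: ✗ (lhs fails at k=1 before rhs at j=2)
  i=2: ✗ (lhs fails at k=2 before rhs at j=3)
  i=3: ✗ (lhs fails at k=3 before rhs at j=4)
  i=4: ✗ (lhs fails at k=4 before rhs at j=5)
  i=5: ✗ (lhs fails at k=5 before rhs at j=6)

none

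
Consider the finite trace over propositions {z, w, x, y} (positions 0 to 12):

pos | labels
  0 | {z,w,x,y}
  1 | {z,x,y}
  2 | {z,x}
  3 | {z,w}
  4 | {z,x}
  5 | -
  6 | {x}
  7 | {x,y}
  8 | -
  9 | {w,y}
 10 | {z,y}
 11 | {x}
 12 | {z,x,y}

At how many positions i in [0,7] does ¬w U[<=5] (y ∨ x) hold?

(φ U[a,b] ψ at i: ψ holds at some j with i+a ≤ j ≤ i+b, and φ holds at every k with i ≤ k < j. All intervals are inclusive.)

Evaluate at each i in [0,7]:
  i=0: ✓ (rhs at j=0)
  i=1: ✓ (rhs at j=1)
  i=2: ✓ (rhs at j=2)
  i=3: ✗ (lhs fails at k=3 before rhs at j=4)
  i=4: ✓ (rhs at j=4)
  i=5: ✓ (rhs at j=6; lhs holds on [5,5])
  i=6: ✓ (rhs at j=6)
  i=7: ✓ (rhs at j=7)
Positions where it holds: {0, 1, 2, 4, 5, 6, 7} → 7.

7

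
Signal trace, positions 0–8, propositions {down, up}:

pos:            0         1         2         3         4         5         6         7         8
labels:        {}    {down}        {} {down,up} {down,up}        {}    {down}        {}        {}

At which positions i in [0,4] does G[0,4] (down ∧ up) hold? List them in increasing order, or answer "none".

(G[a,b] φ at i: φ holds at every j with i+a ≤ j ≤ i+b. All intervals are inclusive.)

none

Evaluate at each i in [0,4]:
  i=0: ✗ (fails at j=0)
  i=1: ✗ (fails at j=1)
  i=2: ✗ (fails at j=2)
  i=3: ✗ (fails at j=5)
  i=4: ✗ (fails at j=5)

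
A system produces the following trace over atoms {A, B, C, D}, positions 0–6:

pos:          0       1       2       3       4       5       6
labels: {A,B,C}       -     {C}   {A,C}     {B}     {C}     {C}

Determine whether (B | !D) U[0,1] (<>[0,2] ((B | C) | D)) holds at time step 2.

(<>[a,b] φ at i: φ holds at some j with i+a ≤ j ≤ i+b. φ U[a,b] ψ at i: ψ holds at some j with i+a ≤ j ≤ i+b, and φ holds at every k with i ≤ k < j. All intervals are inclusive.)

Holds

Need some j in [2,3] with <>[0,2] ((B | C) | D), and (B | !D) at every k in [2,j-1].
  j=2: <>[0,2] ((B | C) | D) holds; no prefix to check → satisfied.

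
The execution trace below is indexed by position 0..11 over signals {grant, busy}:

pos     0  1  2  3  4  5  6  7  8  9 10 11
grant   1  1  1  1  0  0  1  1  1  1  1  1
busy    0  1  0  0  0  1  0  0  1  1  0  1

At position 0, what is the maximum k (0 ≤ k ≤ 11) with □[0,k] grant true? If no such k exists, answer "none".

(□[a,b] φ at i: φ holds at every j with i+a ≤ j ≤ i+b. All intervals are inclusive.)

3

grant must hold from j=0 onward; find where it first fails.
  j=0: holds
  j=1: holds
  j=2: holds
  j=3: holds
  j=4: fails
Holds on [0,3], so largest k = 3.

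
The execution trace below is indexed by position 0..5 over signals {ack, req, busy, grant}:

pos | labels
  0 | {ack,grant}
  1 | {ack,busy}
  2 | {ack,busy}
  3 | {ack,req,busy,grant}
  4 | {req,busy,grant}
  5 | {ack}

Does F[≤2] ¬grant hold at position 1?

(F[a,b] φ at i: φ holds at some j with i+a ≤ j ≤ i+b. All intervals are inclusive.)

Holds

Check ¬grant at each j in [1,3]:
  j=1: true
  j=2: true
  j=3: false
Found at j=1 → formula holds.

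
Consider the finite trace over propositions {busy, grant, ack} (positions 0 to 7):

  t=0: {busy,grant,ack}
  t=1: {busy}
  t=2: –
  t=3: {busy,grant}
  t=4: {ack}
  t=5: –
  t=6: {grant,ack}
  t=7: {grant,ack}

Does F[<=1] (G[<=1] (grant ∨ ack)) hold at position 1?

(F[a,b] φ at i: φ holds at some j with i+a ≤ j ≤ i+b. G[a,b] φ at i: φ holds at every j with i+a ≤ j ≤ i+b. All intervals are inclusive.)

Does not hold

Check G[<=1] (grant ∨ ack) at each j in [1,2]:
  j=1: fails at 1
  j=2: fails at 2
No position in the window satisfies it → formula fails.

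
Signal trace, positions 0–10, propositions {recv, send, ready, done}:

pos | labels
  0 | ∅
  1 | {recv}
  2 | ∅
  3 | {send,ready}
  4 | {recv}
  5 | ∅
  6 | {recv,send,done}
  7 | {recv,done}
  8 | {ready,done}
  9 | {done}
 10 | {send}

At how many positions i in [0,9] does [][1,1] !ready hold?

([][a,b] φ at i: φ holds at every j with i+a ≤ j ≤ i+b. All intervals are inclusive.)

Evaluate at each i in [0,9]:
  i=0: ✓ (all of [1,1])
  i=1: ✓ (all of [2,2])
  i=2: ✗ (fails at j=3)
  i=3: ✓ (all of [4,4])
  i=4: ✓ (all of [5,5])
  i=5: ✓ (all of [6,6])
  i=6: ✓ (all of [7,7])
  i=7: ✗ (fails at j=8)
  i=8: ✓ (all of [9,9])
  i=9: ✓ (all of [10,10])
Positions where it holds: {0, 1, 3, 4, 5, 6, 8, 9} → 8.

8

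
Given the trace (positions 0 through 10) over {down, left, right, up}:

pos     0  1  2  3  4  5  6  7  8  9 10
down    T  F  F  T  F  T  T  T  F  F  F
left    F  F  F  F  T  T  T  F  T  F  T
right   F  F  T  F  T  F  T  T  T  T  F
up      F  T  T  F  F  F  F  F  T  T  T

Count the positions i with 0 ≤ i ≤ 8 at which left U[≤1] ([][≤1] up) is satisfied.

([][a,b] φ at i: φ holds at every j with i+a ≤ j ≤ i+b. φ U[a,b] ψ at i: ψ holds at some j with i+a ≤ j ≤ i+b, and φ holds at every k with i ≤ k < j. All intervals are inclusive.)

2

Evaluate at each i in [0,8]:
  i=0: ✗ (lhs fails at k=0 before rhs at j=1)
  i=1: ✓ (rhs at j=1)
  i=2: ✗ (no rhs in [2,3])
  i=3: ✗ (no rhs in [3,4])
  i=4: ✗ (no rhs in [4,5])
  i=5: ✗ (no rhs in [5,6])
  i=6: ✗ (no rhs in [6,7])
  i=7: ✗ (lhs fails at k=7 before rhs at j=8)
  i=8: ✓ (rhs at j=8)
Positions where it holds: {1, 8} → 2.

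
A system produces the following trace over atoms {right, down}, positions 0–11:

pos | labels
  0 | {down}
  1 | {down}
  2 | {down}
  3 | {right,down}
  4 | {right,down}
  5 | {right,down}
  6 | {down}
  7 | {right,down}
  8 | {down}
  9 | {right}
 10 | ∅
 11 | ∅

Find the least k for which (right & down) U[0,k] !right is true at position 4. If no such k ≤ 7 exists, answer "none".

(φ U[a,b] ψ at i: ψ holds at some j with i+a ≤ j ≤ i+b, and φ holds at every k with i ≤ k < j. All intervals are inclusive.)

Need earliest j ≥ 4 with !right, and (right & down) at every k in [4,j-1].
  j=4: rhs fails.
  j=5: rhs fails.
  j=6: rhs holds; lhs holds on [4,5]. k = 2.

2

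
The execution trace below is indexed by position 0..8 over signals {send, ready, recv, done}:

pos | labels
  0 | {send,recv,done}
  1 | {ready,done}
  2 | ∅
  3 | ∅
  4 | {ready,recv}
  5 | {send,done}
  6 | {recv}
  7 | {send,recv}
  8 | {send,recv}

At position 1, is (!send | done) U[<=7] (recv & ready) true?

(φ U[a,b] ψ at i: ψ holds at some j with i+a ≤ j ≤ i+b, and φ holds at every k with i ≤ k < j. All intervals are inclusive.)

True

Need some j in [1,8] with (recv & ready), and (!send | done) at every k in [1,j-1].
  j=1: (recv & ready) false.
  j=2: (recv & ready) false.
  j=3: (recv & ready) false.
  j=4: (recv & ready) holds; (!send | done) holds at every k in [1,3] → satisfied.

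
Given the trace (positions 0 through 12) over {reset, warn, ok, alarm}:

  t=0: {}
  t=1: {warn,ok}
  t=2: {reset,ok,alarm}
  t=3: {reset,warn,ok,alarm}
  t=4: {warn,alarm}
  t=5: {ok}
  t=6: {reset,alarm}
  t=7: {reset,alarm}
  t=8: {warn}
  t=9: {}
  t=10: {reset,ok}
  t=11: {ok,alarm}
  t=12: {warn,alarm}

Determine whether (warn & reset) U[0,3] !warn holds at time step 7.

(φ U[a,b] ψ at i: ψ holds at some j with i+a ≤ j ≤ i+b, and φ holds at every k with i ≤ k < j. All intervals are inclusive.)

Holds

Need some j in [7,10] with !warn, and (warn & reset) at every k in [7,j-1].
  j=7: !warn holds; no prefix to check → satisfied.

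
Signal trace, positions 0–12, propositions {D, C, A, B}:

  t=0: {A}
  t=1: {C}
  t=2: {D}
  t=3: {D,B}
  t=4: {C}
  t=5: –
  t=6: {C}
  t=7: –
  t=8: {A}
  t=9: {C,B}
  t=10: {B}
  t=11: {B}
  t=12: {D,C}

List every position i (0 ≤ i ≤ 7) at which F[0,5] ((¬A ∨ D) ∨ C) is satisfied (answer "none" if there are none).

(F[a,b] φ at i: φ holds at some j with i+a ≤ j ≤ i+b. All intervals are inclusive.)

0, 1, 2, 3, 4, 5, 6, 7

Evaluate at each i in [0,7]:
  i=0: ✓ (witness j=1)
  i=1: ✓ (witness j=1)
  i=2: ✓ (witness j=2)
  i=3: ✓ (witness j=3)
  i=4: ✓ (witness j=4)
  i=5: ✓ (witness j=5)
  i=6: ✓ (witness j=6)
  i=7: ✓ (witness j=7)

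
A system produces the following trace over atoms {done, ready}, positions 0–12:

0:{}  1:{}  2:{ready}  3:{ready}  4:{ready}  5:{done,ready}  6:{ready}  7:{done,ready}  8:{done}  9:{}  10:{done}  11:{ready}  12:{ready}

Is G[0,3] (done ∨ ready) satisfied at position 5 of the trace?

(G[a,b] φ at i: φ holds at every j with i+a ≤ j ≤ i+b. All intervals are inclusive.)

Check (done ∨ ready) at every j in [5,8]:
  j=5: true
  j=6: true
  j=7: true
  j=8: true
All positions satisfy it → formula holds.

Yes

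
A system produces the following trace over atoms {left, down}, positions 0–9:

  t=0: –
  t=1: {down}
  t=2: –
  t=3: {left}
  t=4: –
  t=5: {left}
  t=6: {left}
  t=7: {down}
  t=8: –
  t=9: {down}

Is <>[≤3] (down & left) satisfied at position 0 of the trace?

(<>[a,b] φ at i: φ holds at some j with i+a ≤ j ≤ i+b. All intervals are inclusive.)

Check (down & left) at each j in [0,3]:
  j=0: false
  j=1: false
  j=2: false
  j=3: false
No position in the window satisfies it → formula fails.

Does not hold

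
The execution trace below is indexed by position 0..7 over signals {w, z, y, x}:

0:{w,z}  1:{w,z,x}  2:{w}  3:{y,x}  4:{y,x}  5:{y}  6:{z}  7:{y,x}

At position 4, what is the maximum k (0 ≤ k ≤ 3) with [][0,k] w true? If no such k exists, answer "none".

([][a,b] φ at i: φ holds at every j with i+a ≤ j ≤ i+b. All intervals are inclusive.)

w must hold from j=4 onward; find where it first fails.
  j=4: fails → no k works.

none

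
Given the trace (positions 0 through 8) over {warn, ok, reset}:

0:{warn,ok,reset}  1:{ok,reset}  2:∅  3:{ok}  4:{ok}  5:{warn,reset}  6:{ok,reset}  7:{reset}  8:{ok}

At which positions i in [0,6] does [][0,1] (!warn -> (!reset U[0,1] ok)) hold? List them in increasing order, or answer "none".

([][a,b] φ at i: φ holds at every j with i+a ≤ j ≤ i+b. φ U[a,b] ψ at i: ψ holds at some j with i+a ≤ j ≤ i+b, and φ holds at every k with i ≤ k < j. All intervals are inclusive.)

0, 1, 2, 3, 4, 5

Evaluate at each i in [0,6]:
  i=0: ✓ (all of [0,1])
  i=1: ✓ (all of [1,2])
  i=2: ✓ (all of [2,3])
  i=3: ✓ (all of [3,4])
  i=4: ✓ (all of [4,5])
  i=5: ✓ (all of [5,6])
  i=6: ✗ (fails at j=7)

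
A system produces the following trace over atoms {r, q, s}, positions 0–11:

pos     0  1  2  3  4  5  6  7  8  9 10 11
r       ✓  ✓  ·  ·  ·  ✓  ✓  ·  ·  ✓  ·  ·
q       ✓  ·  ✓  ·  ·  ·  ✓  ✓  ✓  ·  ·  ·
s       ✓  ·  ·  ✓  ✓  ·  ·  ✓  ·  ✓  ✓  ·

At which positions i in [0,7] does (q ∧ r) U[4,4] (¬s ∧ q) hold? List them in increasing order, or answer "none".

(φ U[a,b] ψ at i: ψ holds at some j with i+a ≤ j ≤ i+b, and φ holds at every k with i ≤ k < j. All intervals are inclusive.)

none

Evaluate at each i in [0,7]:
  i=0: ✗ (no rhs in [4,4])
  i=1: ✗ (no rhs in [5,5])
  i=2: ✗ (lhs fails at k=2 before rhs at j=6)
  i=3: ✗ (no rhs in [7,7])
  i=4: ✗ (lhs fails at k=4 before rhs at j=8)
  i=5: ✗ (no rhs in [9,9])
  i=6: ✗ (no rhs in [10,10])
  i=7: ✗ (no rhs in [11,11])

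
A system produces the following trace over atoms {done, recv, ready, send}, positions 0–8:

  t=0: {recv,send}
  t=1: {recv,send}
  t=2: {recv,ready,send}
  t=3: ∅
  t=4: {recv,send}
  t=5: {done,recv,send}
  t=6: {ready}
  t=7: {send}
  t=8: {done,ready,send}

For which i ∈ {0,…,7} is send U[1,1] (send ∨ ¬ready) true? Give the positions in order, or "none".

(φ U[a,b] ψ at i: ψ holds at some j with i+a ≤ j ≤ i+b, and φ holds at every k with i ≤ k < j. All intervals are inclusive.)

0, 1, 2, 4, 7

Evaluate at each i in [0,7]:
  i=0: ✓ (rhs at j=1; lhs holds on [0,0])
  i=1: ✓ (rhs at j=2; lhs holds on [1,1])
  i=2: ✓ (rhs at j=3; lhs holds on [2,2])
  i=3: ✗ (lhs fails at k=3 before rhs at j=4)
  i=4: ✓ (rhs at j=5; lhs holds on [4,4])
  i=5: ✗ (no rhs in [6,6])
  i=6: ✗ (lhs fails at k=6 before rhs at j=7)
  i=7: ✓ (rhs at j=8; lhs holds on [7,7])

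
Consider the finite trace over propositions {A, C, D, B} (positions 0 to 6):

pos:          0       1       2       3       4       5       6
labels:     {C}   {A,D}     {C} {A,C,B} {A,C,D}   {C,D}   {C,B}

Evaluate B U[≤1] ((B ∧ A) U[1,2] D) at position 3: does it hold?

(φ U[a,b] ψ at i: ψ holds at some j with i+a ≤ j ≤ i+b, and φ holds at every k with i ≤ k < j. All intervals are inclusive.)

True

Need some j in [3,4] with ((B ∧ A) U[1,2] D), and B at every k in [3,j-1].
  j=3: ((B ∧ A) U[1,2] D) holds; no prefix to check → satisfied.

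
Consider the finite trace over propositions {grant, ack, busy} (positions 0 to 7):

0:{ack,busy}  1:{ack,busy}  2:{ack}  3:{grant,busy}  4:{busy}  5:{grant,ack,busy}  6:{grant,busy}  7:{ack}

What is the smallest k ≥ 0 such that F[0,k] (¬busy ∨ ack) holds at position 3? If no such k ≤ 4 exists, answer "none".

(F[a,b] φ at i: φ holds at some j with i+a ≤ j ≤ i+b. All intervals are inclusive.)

Scan j = 3,4,… for (¬busy ∨ ack):
  j=3: fails
  j=4: fails
  j=5: holds
First hit at j=5, so smallest k = 5-3 = 2.

2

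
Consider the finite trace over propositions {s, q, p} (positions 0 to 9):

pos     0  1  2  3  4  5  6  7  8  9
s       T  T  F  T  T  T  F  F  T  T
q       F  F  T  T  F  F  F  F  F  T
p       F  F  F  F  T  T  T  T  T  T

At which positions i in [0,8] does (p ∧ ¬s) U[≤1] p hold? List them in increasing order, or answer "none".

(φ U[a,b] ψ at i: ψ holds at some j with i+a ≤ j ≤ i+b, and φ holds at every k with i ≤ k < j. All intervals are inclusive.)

Evaluate at each i in [0,8]:
  i=0: ✗ (no rhs in [0,1])
  i=1: ✗ (no rhs in [1,2])
  i=2: ✗ (no rhs in [2,3])
  i=3: ✗ (lhs fails at k=3 before rhs at j=4)
  i=4: ✓ (rhs at j=4)
  i=5: ✓ (rhs at j=5)
  i=6: ✓ (rhs at j=6)
  i=7: ✓ (rhs at j=7)
  i=8: ✓ (rhs at j=8)

4, 5, 6, 7, 8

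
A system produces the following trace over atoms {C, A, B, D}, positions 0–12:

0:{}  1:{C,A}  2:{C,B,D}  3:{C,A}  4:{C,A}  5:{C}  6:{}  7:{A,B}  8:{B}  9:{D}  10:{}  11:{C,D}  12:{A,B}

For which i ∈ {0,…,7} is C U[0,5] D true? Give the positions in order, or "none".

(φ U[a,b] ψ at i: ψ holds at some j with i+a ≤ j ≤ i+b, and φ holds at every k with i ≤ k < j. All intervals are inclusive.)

1, 2

Evaluate at each i in [0,7]:
  i=0: ✗ (lhs fails at k=0 before rhs at j=2)
  i=1: ✓ (rhs at j=2; lhs holds on [1,1])
  i=2: ✓ (rhs at j=2)
  i=3: ✗ (no rhs in [3,8])
  i=4: ✗ (lhs fails at k=6 before rhs at j=9)
  i=5: ✗ (lhs fails at k=6 before rhs at j=9)
  i=6: ✗ (lhs fails at k=6 before rhs at j=9)
  i=7: ✗ (lhs fails at k=7 before rhs at j=9)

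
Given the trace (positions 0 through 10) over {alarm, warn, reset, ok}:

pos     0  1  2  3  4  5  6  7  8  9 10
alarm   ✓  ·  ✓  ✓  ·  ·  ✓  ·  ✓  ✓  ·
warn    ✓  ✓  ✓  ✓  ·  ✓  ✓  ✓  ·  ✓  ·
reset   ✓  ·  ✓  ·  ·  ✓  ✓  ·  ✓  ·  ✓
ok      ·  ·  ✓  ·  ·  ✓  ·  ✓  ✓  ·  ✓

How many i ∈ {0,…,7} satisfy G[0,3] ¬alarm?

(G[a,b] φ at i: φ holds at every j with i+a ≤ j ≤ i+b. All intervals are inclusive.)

Evaluate at each i in [0,7]:
  i=0: ✗ (fails at j=0)
  i=1: ✗ (fails at j=2)
  i=2: ✗ (fails at j=2)
  i=3: ✗ (fails at j=3)
  i=4: ✗ (fails at j=6)
  i=5: ✗ (fails at j=6)
  i=6: ✗ (fails at j=6)
  i=7: ✗ (fails at j=8)
Positions where it holds: {} → 0.

0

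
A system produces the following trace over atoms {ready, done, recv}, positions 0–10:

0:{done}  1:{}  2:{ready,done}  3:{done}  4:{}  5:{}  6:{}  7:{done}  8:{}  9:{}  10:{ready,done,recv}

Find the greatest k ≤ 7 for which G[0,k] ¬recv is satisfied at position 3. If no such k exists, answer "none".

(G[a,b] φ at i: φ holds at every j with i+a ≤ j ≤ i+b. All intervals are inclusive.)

¬recv must hold from j=3 onward; find where it first fails.
  j=3: holds
  j=4: holds
  j=5: holds
  j=6: holds
  j=7: holds
  j=8: holds
  j=9: holds
  j=10: fails
Holds on [3,9], so largest k = 6.

6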